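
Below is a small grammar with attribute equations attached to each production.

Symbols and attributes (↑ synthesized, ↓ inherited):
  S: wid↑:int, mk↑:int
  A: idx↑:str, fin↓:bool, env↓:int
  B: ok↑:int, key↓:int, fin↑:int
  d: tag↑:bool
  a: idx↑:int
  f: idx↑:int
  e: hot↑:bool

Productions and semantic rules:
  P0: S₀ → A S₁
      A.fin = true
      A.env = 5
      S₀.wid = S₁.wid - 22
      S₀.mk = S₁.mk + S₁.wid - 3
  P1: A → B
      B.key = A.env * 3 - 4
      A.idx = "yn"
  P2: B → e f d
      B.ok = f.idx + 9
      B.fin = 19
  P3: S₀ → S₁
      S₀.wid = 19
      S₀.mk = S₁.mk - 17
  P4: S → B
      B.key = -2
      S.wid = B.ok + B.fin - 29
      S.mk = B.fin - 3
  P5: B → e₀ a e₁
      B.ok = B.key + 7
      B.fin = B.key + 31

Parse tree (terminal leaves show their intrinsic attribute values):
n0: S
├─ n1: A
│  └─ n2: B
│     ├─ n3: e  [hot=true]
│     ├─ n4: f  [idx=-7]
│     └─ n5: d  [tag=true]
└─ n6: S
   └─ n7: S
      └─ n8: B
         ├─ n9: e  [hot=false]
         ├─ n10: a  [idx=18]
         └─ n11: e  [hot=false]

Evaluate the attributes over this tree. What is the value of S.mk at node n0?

25

1. n1.fin = true  [true]
2. n1.env = 5  [5]
3. n2.key = 11  [A.env * 3 - 4]
4. n3.hot = true  [terminal]
5. n4.idx = -7  [terminal]
6. n5.tag = true  [terminal]
7. n2.ok = 2  [f.idx + 9]
8. n2.fin = 19  [19]
9. n1.idx = "yn"  ["yn"]
10. n8.key = -2  [-2]
11. n9.hot = false  [terminal]
12. n10.idx = 18  [terminal]
13. n11.hot = false  [terminal]
14. n8.ok = 5  [B.key + 7]
15. n8.fin = 29  [B.key + 31]
16. n7.wid = 5  [B.ok + B.fin - 29]
17. n7.mk = 26  [B.fin - 3]
18. n6.wid = 19  [19]
19. n6.mk = 9  [S₁.mk - 17]
20. n0.wid = -3  [S₁.wid - 22]
21. n0.mk = 25  [S₁.mk + S₁.wid - 3]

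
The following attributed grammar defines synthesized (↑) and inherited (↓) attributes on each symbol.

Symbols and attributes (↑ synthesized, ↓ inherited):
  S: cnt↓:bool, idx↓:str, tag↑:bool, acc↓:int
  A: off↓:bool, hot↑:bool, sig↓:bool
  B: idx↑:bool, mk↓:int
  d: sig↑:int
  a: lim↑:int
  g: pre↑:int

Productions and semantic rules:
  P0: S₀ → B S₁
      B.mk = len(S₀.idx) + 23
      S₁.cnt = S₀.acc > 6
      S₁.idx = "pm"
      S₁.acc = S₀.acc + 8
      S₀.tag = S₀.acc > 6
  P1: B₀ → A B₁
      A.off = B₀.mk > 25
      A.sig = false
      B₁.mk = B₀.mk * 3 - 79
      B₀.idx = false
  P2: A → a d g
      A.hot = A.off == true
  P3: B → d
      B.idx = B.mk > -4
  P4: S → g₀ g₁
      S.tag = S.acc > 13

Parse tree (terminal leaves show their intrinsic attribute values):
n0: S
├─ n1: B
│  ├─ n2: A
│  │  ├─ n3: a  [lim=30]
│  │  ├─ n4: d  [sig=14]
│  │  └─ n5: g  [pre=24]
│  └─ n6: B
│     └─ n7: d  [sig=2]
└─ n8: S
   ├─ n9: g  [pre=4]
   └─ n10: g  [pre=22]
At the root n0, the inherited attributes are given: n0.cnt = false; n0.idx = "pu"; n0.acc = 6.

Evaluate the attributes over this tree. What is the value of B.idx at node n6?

false

1. n0.cnt = false  [given at root]
2. n0.idx = "pu"  [given at root]
3. n0.acc = 6  [given at root]
4. n1.mk = 25  [len(S₀.idx) + 23]
5. n2.off = false  [B₀.mk > 25]
6. n2.sig = false  [false]
7. n3.lim = 30  [terminal]
8. n4.sig = 14  [terminal]
9. n5.pre = 24  [terminal]
10. n2.hot = false  [A.off == true]
11. n6.mk = -4  [B₀.mk * 3 - 79]
12. n7.sig = 2  [terminal]
13. n6.idx = false  [B.mk > -4]
14. n1.idx = false  [false]
15. n8.cnt = false  [S₀.acc > 6]
16. n8.idx = "pm"  ["pm"]
17. n8.acc = 14  [S₀.acc + 8]
18. n9.pre = 4  [terminal]
19. n10.pre = 22  [terminal]
20. n8.tag = true  [S.acc > 13]
21. n0.tag = false  [S₀.acc > 6]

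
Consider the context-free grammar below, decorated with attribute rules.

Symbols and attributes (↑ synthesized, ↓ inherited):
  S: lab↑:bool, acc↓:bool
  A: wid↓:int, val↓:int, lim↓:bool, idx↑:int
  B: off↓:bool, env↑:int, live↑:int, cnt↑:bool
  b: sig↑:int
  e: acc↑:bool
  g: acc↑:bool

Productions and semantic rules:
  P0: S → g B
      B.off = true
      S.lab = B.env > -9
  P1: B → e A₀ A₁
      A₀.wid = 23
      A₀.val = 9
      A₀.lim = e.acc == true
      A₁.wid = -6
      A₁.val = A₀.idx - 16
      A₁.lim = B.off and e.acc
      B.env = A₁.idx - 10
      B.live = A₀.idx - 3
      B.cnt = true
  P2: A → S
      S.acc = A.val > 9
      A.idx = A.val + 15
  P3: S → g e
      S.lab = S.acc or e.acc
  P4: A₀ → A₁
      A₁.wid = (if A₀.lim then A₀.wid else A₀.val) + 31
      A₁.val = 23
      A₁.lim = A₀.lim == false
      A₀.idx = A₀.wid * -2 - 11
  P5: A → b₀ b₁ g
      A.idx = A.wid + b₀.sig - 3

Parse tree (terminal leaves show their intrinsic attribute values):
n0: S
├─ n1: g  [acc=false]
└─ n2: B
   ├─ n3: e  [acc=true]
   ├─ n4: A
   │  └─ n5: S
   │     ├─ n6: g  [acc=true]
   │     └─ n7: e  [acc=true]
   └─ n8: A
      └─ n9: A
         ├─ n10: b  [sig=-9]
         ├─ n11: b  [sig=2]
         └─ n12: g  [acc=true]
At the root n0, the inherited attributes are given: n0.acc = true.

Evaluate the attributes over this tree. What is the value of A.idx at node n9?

13

1. n0.acc = true  [given at root]
2. n1.acc = false  [terminal]
3. n2.off = true  [true]
4. n3.acc = true  [terminal]
5. n4.wid = 23  [23]
6. n4.val = 9  [9]
7. n4.lim = true  [e.acc == true]
8. n5.acc = false  [A.val > 9]
9. n6.acc = true  [terminal]
10. n7.acc = true  [terminal]
11. n5.lab = true  [S.acc or e.acc]
12. n4.idx = 24  [A.val + 15]
13. n8.wid = -6  [-6]
14. n8.val = 8  [A₀.idx - 16]
15. n8.lim = true  [B.off and e.acc]
16. n9.wid = 25  [(if A₀.lim then A₀.wid else A₀.val) + 31]
17. n9.val = 23  [23]
18. n9.lim = false  [A₀.lim == false]
19. n10.sig = -9  [terminal]
20. n11.sig = 2  [terminal]
21. n12.acc = true  [terminal]
22. n9.idx = 13  [A.wid + b₀.sig - 3]
23. n8.idx = 1  [A₀.wid * -2 - 11]
24. n2.env = -9  [A₁.idx - 10]
25. n2.live = 21  [A₀.idx - 3]
26. n2.cnt = true  [true]
27. n0.lab = false  [B.env > -9]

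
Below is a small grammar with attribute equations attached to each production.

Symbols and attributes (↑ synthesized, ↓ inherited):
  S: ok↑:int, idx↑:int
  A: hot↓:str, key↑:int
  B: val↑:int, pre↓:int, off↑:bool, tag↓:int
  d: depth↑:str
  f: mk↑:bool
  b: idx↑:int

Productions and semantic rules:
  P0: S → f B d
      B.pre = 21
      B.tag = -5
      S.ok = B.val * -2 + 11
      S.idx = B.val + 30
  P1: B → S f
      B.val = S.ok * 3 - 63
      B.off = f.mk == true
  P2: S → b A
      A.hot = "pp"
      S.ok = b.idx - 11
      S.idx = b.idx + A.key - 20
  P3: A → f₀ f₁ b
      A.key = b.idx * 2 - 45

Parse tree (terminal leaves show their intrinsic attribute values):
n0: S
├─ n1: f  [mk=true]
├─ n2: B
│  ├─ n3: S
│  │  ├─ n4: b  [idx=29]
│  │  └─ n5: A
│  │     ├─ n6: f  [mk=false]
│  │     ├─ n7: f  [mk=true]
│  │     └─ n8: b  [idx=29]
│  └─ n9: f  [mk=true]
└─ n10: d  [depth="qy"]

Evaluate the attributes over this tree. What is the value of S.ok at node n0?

29

1. n1.mk = true  [terminal]
2. n2.pre = 21  [21]
3. n2.tag = -5  [-5]
4. n4.idx = 29  [terminal]
5. n5.hot = "pp"  ["pp"]
6. n6.mk = false  [terminal]
7. n7.mk = true  [terminal]
8. n8.idx = 29  [terminal]
9. n5.key = 13  [b.idx * 2 - 45]
10. n3.ok = 18  [b.idx - 11]
11. n3.idx = 22  [b.idx + A.key - 20]
12. n9.mk = true  [terminal]
13. n2.val = -9  [S.ok * 3 - 63]
14. n2.off = true  [f.mk == true]
15. n10.depth = "qy"  [terminal]
16. n0.ok = 29  [B.val * -2 + 11]
17. n0.idx = 21  [B.val + 30]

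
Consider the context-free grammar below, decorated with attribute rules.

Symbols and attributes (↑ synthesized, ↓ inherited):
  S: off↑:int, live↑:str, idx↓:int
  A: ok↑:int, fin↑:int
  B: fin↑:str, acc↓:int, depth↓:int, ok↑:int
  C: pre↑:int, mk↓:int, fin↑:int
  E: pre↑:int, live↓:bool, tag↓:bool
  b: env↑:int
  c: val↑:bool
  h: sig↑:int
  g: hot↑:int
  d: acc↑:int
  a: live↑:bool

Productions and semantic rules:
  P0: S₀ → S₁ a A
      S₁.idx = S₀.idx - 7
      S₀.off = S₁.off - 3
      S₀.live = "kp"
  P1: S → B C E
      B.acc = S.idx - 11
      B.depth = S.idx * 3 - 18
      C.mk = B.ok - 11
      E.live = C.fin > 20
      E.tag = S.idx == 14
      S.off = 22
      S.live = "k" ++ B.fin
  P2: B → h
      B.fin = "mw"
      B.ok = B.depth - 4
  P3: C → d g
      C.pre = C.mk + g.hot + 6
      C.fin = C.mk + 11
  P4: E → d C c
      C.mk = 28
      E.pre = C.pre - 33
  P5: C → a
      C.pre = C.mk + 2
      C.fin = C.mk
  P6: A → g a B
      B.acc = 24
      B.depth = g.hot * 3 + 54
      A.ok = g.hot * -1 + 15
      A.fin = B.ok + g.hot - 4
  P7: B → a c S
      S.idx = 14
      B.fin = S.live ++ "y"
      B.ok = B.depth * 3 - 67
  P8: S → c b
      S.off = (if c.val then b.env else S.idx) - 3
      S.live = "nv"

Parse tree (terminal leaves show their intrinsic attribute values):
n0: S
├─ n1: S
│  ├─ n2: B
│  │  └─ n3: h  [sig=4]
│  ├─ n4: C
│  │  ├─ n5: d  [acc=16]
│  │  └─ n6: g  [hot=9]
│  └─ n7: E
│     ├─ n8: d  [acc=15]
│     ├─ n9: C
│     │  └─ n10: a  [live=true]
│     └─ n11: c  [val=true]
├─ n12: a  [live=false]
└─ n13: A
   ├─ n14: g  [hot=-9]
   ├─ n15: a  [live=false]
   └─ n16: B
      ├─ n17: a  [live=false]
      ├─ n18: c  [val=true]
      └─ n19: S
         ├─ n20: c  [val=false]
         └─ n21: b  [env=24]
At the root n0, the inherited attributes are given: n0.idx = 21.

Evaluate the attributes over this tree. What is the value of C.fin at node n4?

20

1. n0.idx = 21  [given at root]
2. n1.idx = 14  [S₀.idx - 7]
3. n2.acc = 3  [S.idx - 11]
4. n2.depth = 24  [S.idx * 3 - 18]
5. n3.sig = 4  [terminal]
6. n2.fin = "mw"  ["mw"]
7. n2.ok = 20  [B.depth - 4]
8. n4.mk = 9  [B.ok - 11]
9. n5.acc = 16  [terminal]
10. n6.hot = 9  [terminal]
11. n4.pre = 24  [C.mk + g.hot + 6]
12. n4.fin = 20  [C.mk + 11]
13. n7.live = false  [C.fin > 20]
14. n7.tag = true  [S.idx == 14]
15. n8.acc = 15  [terminal]
16. n9.mk = 28  [28]
17. n10.live = true  [terminal]
18. n9.pre = 30  [C.mk + 2]
19. n9.fin = 28  [C.mk]
20. n11.val = true  [terminal]
21. n7.pre = -3  [C.pre - 33]
22. n1.off = 22  [22]
23. n1.live = "kmw"  ["k" ++ B.fin]
24. n12.live = false  [terminal]
25. n14.hot = -9  [terminal]
26. n15.live = false  [terminal]
27. n16.acc = 24  [24]
28. n16.depth = 27  [g.hot * 3 + 54]
29. n17.live = false  [terminal]
30. n18.val = true  [terminal]
31. n19.idx = 14  [14]
32. n20.val = false  [terminal]
33. n21.env = 24  [terminal]
34. n19.off = 11  [(if c.val then b.env else S.idx) - 3]
35. n19.live = "nv"  ["nv"]
36. n16.fin = "nvy"  [S.live ++ "y"]
37. n16.ok = 14  [B.depth * 3 - 67]
38. n13.ok = 24  [g.hot * -1 + 15]
39. n13.fin = 1  [B.ok + g.hot - 4]
40. n0.off = 19  [S₁.off - 3]
41. n0.live = "kp"  ["kp"]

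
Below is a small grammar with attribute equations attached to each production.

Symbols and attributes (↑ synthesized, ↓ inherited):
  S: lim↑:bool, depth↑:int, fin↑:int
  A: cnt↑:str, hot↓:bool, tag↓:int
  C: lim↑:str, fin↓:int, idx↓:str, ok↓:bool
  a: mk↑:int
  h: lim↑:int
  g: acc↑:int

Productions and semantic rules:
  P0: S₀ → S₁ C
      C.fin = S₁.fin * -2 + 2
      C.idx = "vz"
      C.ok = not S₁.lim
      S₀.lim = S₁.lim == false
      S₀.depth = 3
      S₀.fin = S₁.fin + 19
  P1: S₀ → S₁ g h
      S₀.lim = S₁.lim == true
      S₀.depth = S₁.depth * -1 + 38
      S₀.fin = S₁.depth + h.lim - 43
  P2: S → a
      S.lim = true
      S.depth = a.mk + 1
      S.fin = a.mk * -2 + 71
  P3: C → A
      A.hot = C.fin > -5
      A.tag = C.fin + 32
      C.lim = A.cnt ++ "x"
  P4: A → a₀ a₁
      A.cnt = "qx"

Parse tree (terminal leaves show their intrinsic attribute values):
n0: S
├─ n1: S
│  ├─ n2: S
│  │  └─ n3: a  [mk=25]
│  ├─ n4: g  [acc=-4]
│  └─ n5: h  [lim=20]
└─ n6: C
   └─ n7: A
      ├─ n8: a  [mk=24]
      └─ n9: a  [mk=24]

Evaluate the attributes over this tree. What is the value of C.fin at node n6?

1. n3.mk = 25  [terminal]
2. n2.lim = true  [true]
3. n2.depth = 26  [a.mk + 1]
4. n2.fin = 21  [a.mk * -2 + 71]
5. n4.acc = -4  [terminal]
6. n5.lim = 20  [terminal]
7. n1.lim = true  [S₁.lim == true]
8. n1.depth = 12  [S₁.depth * -1 + 38]
9. n1.fin = 3  [S₁.depth + h.lim - 43]
10. n6.fin = -4  [S₁.fin * -2 + 2]
11. n6.idx = "vz"  ["vz"]
12. n6.ok = false  [not S₁.lim]
13. n7.hot = true  [C.fin > -5]
14. n7.tag = 28  [C.fin + 32]
15. n8.mk = 24  [terminal]
16. n9.mk = 24  [terminal]
17. n7.cnt = "qx"  ["qx"]
18. n6.lim = "qxx"  [A.cnt ++ "x"]
19. n0.lim = false  [S₁.lim == false]
20. n0.depth = 3  [3]
21. n0.fin = 22  [S₁.fin + 19]

-4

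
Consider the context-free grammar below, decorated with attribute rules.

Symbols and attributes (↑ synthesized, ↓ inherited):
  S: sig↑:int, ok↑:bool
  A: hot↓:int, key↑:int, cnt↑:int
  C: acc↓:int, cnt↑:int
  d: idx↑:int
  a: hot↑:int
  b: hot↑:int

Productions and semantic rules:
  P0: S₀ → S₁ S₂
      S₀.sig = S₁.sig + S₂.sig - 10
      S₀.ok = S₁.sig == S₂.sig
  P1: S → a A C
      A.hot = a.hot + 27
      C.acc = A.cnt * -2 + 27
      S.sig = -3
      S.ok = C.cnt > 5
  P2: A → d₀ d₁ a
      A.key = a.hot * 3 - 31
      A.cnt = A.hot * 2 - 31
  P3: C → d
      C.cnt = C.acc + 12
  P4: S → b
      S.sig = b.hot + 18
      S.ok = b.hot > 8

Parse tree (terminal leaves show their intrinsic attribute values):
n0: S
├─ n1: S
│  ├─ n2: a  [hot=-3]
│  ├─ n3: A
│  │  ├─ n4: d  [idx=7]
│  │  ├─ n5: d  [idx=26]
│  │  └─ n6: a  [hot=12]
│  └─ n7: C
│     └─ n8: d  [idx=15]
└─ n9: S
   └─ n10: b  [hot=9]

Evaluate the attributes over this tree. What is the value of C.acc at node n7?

1. n2.hot = -3  [terminal]
2. n3.hot = 24  [a.hot + 27]
3. n4.idx = 7  [terminal]
4. n5.idx = 26  [terminal]
5. n6.hot = 12  [terminal]
6. n3.key = 5  [a.hot * 3 - 31]
7. n3.cnt = 17  [A.hot * 2 - 31]
8. n7.acc = -7  [A.cnt * -2 + 27]
9. n8.idx = 15  [terminal]
10. n7.cnt = 5  [C.acc + 12]
11. n1.sig = -3  [-3]
12. n1.ok = false  [C.cnt > 5]
13. n10.hot = 9  [terminal]
14. n9.sig = 27  [b.hot + 18]
15. n9.ok = true  [b.hot > 8]
16. n0.sig = 14  [S₁.sig + S₂.sig - 10]
17. n0.ok = false  [S₁.sig == S₂.sig]

-7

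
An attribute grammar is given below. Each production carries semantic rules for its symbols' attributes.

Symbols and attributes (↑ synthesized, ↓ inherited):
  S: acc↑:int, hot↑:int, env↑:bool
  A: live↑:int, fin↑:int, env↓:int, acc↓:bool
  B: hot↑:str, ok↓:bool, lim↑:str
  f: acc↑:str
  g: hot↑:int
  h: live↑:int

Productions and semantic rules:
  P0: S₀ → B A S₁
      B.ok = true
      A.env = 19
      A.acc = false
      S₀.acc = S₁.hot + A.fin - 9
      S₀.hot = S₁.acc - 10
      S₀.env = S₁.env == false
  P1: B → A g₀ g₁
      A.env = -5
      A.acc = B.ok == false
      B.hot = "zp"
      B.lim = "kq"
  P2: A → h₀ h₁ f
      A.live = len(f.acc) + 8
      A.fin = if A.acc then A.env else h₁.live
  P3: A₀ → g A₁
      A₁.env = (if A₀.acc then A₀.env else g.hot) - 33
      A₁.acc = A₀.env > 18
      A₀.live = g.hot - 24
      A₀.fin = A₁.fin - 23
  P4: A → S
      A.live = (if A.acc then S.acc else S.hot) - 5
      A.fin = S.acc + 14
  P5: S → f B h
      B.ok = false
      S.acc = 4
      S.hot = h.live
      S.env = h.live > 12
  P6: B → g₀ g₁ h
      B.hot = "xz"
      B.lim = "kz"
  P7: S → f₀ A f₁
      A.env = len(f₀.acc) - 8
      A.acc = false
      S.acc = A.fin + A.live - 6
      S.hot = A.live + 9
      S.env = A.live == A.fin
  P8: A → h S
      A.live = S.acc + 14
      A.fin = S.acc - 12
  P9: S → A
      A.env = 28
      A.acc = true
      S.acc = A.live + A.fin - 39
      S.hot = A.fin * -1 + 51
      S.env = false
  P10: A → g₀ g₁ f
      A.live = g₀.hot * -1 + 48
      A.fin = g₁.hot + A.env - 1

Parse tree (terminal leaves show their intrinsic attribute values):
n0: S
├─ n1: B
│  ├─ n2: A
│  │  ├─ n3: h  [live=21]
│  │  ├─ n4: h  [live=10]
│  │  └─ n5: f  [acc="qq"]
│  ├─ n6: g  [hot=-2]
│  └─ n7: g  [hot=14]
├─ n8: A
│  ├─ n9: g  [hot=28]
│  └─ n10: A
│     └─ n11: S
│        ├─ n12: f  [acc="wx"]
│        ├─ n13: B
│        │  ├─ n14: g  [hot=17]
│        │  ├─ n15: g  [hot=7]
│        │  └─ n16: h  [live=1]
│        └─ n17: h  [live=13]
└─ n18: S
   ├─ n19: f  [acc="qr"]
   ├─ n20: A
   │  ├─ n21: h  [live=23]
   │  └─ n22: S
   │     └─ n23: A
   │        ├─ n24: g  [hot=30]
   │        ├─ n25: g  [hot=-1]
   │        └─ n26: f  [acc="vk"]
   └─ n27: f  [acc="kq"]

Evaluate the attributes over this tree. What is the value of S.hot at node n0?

1. n1.ok = true  [true]
2. n2.env = -5  [-5]
3. n2.acc = false  [B.ok == false]
4. n3.live = 21  [terminal]
5. n4.live = 10  [terminal]
6. n5.acc = "qq"  [terminal]
7. n2.live = 10  [len(f.acc) + 8]
8. n2.fin = 10  [if A.acc then A.env else h₁.live]
9. n6.hot = -2  [terminal]
10. n7.hot = 14  [terminal]
11. n1.hot = "zp"  ["zp"]
12. n1.lim = "kq"  ["kq"]
13. n8.env = 19  [19]
14. n8.acc = false  [false]
15. n9.hot = 28  [terminal]
16. n10.env = -5  [(if A₀.acc then A₀.env else g.hot) - 33]
17. n10.acc = true  [A₀.env > 18]
18. n12.acc = "wx"  [terminal]
19. n13.ok = false  [false]
20. n14.hot = 17  [terminal]
21. n15.hot = 7  [terminal]
22. n16.live = 1  [terminal]
23. n13.hot = "xz"  ["xz"]
24. n13.lim = "kz"  ["kz"]
25. n17.live = 13  [terminal]
26. n11.acc = 4  [4]
27. n11.hot = 13  [h.live]
28. n11.env = true  [h.live > 12]
29. n10.live = -1  [(if A.acc then S.acc else S.hot) - 5]
30. n10.fin = 18  [S.acc + 14]
31. n8.live = 4  [g.hot - 24]
32. n8.fin = -5  [A₁.fin - 23]
33. n19.acc = "qr"  [terminal]
34. n20.env = -6  [len(f₀.acc) - 8]
35. n20.acc = false  [false]
36. n21.live = 23  [terminal]
37. n23.env = 28  [28]
38. n23.acc = true  [true]
39. n24.hot = 30  [terminal]
40. n25.hot = -1  [terminal]
41. n26.acc = "vk"  [terminal]
42. n23.live = 18  [g₀.hot * -1 + 48]
43. n23.fin = 26  [g₁.hot + A.env - 1]
44. n22.acc = 5  [A.live + A.fin - 39]
45. n22.hot = 25  [A.fin * -1 + 51]
46. n22.env = false  [false]
47. n20.live = 19  [S.acc + 14]
48. n20.fin = -7  [S.acc - 12]
49. n27.acc = "kq"  [terminal]
50. n18.acc = 6  [A.fin + A.live - 6]
51. n18.hot = 28  [A.live + 9]
52. n18.env = false  [A.live == A.fin]
53. n0.acc = 14  [S₁.hot + A.fin - 9]
54. n0.hot = -4  [S₁.acc - 10]
55. n0.env = true  [S₁.env == false]

-4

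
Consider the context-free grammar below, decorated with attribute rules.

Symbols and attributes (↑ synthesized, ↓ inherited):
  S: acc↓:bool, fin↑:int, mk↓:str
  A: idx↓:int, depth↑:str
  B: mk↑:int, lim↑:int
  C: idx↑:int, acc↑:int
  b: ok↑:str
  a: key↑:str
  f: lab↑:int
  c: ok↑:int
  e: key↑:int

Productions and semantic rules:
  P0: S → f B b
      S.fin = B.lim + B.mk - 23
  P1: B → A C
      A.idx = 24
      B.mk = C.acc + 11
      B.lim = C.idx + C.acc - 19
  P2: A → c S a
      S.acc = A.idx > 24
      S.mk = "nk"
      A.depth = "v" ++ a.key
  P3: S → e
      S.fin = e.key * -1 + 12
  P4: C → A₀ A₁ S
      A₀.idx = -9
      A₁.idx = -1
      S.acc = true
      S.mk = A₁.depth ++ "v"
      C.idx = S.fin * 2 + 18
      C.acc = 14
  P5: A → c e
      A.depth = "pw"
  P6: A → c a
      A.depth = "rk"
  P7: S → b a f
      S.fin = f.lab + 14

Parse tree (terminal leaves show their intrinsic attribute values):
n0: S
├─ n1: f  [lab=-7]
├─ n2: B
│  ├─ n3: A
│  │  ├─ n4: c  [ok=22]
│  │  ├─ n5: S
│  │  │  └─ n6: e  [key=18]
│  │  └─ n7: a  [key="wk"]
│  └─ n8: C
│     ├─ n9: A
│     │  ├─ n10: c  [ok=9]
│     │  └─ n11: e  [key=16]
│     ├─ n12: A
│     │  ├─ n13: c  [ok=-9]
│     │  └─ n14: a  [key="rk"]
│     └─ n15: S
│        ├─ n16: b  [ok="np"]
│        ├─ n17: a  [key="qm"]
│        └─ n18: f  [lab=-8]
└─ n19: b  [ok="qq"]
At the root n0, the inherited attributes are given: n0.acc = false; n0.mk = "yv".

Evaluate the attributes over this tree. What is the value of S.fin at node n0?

27

1. n0.acc = false  [given at root]
2. n0.mk = "yv"  [given at root]
3. n1.lab = -7  [terminal]
4. n3.idx = 24  [24]
5. n4.ok = 22  [terminal]
6. n5.acc = false  [A.idx > 24]
7. n5.mk = "nk"  ["nk"]
8. n6.key = 18  [terminal]
9. n5.fin = -6  [e.key * -1 + 12]
10. n7.key = "wk"  [terminal]
11. n3.depth = "vwk"  ["v" ++ a.key]
12. n9.idx = -9  [-9]
13. n10.ok = 9  [terminal]
14. n11.key = 16  [terminal]
15. n9.depth = "pw"  ["pw"]
16. n12.idx = -1  [-1]
17. n13.ok = -9  [terminal]
18. n14.key = "rk"  [terminal]
19. n12.depth = "rk"  ["rk"]
20. n15.acc = true  [true]
21. n15.mk = "rkv"  [A₁.depth ++ "v"]
22. n16.ok = "np"  [terminal]
23. n17.key = "qm"  [terminal]
24. n18.lab = -8  [terminal]
25. n15.fin = 6  [f.lab + 14]
26. n8.idx = 30  [S.fin * 2 + 18]
27. n8.acc = 14  [14]
28. n2.mk = 25  [C.acc + 11]
29. n2.lim = 25  [C.idx + C.acc - 19]
30. n19.ok = "qq"  [terminal]
31. n0.fin = 27  [B.lim + B.mk - 23]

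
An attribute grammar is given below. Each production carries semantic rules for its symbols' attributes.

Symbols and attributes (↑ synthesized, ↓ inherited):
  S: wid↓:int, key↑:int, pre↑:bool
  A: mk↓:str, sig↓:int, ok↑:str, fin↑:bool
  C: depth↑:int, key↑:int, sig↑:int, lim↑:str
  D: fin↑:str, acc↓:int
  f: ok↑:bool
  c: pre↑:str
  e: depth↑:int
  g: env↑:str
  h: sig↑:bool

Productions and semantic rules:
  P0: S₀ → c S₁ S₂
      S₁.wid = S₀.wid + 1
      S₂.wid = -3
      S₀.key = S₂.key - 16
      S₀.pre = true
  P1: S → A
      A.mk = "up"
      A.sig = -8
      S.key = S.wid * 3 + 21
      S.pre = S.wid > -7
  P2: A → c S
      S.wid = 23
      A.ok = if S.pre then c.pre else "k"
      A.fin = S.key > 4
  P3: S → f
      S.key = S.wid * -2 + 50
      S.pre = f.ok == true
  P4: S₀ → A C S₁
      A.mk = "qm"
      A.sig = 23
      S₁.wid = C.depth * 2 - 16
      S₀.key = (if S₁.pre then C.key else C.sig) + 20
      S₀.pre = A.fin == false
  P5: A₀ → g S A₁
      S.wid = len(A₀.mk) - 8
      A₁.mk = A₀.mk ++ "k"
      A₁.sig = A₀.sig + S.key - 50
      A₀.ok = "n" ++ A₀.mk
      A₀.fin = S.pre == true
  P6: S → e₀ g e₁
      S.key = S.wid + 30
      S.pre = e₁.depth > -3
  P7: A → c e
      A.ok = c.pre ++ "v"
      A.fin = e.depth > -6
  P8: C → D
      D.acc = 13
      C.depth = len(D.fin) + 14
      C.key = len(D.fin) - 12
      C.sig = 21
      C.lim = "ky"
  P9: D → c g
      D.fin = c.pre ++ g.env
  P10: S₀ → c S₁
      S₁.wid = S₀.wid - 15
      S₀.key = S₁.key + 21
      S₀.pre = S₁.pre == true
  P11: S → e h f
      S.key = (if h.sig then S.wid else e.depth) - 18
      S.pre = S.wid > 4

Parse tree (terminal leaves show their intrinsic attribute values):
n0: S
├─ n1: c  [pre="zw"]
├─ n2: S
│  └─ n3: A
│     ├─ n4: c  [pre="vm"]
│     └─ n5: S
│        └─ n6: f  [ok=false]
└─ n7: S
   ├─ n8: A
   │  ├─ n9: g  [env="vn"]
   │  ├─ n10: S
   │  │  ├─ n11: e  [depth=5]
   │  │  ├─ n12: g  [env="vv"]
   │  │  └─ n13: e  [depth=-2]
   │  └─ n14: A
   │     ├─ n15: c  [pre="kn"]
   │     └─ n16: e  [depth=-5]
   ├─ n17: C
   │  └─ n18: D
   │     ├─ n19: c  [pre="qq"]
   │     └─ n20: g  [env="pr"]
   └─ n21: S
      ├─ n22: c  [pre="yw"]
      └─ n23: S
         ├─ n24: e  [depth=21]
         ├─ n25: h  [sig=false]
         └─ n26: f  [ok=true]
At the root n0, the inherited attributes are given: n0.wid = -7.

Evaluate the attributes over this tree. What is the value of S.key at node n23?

1. n0.wid = -7  [given at root]
2. n1.pre = "zw"  [terminal]
3. n2.wid = -6  [S₀.wid + 1]
4. n3.mk = "up"  ["up"]
5. n3.sig = -8  [-8]
6. n4.pre = "vm"  [terminal]
7. n5.wid = 23  [23]
8. n6.ok = false  [terminal]
9. n5.key = 4  [S.wid * -2 + 50]
10. n5.pre = false  [f.ok == true]
11. n3.ok = "k"  [if S.pre then c.pre else "k"]
12. n3.fin = false  [S.key > 4]
13. n2.key = 3  [S.wid * 3 + 21]
14. n2.pre = true  [S.wid > -7]
15. n7.wid = -3  [-3]
16. n8.mk = "qm"  ["qm"]
17. n8.sig = 23  [23]
18. n9.env = "vn"  [terminal]
19. n10.wid = -6  [len(A₀.mk) - 8]
20. n11.depth = 5  [terminal]
21. n12.env = "vv"  [terminal]
22. n13.depth = -2  [terminal]
23. n10.key = 24  [S.wid + 30]
24. n10.pre = true  [e₁.depth > -3]
25. n14.mk = "qmk"  [A₀.mk ++ "k"]
26. n14.sig = -3  [A₀.sig + S.key - 50]
27. n15.pre = "kn"  [terminal]
28. n16.depth = -5  [terminal]
29. n14.ok = "knv"  [c.pre ++ "v"]
30. n14.fin = true  [e.depth > -6]
31. n8.ok = "nqm"  ["n" ++ A₀.mk]
32. n8.fin = true  [S.pre == true]
33. n18.acc = 13  [13]
34. n19.pre = "qq"  [terminal]
35. n20.env = "pr"  [terminal]
36. n18.fin = "qqpr"  [c.pre ++ g.env]
37. n17.depth = 18  [len(D.fin) + 14]
38. n17.key = -8  [len(D.fin) - 12]
39. n17.sig = 21  [21]
40. n17.lim = "ky"  ["ky"]
41. n21.wid = 20  [C.depth * 2 - 16]
42. n22.pre = "yw"  [terminal]
43. n23.wid = 5  [S₀.wid - 15]
44. n24.depth = 21  [terminal]
45. n25.sig = false  [terminal]
46. n26.ok = true  [terminal]
47. n23.key = 3  [(if h.sig then S.wid else e.depth) - 18]
48. n23.pre = true  [S.wid > 4]
49. n21.key = 24  [S₁.key + 21]
50. n21.pre = true  [S₁.pre == true]
51. n7.key = 12  [(if S₁.pre then C.key else C.sig) + 20]
52. n7.pre = false  [A.fin == false]
53. n0.key = -4  [S₂.key - 16]
54. n0.pre = true  [true]

3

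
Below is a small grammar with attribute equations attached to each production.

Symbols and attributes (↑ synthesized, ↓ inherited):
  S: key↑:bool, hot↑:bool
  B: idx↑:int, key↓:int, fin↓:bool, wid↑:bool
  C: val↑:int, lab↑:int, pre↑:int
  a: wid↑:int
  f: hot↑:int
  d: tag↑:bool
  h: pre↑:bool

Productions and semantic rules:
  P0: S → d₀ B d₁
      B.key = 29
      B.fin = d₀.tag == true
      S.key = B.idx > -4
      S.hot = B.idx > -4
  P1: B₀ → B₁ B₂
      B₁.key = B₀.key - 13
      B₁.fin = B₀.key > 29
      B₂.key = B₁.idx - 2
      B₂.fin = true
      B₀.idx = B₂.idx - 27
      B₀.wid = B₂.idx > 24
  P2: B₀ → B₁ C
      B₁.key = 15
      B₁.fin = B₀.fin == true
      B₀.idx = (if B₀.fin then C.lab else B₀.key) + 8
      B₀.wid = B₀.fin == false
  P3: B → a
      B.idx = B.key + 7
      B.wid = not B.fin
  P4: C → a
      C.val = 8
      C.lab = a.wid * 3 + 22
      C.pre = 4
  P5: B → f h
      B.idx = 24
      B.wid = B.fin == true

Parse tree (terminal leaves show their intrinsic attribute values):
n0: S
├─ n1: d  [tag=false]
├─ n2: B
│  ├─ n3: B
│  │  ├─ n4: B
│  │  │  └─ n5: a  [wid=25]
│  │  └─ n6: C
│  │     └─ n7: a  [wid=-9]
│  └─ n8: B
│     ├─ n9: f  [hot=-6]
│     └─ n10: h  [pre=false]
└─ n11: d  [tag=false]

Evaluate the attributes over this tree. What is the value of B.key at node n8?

1. n1.tag = false  [terminal]
2. n2.key = 29  [29]
3. n2.fin = false  [d₀.tag == true]
4. n3.key = 16  [B₀.key - 13]
5. n3.fin = false  [B₀.key > 29]
6. n4.key = 15  [15]
7. n4.fin = false  [B₀.fin == true]
8. n5.wid = 25  [terminal]
9. n4.idx = 22  [B.key + 7]
10. n4.wid = true  [not B.fin]
11. n7.wid = -9  [terminal]
12. n6.val = 8  [8]
13. n6.lab = -5  [a.wid * 3 + 22]
14. n6.pre = 4  [4]
15. n3.idx = 24  [(if B₀.fin then C.lab else B₀.key) + 8]
16. n3.wid = true  [B₀.fin == false]
17. n8.key = 22  [B₁.idx - 2]
18. n8.fin = true  [true]
19. n9.hot = -6  [terminal]
20. n10.pre = false  [terminal]
21. n8.idx = 24  [24]
22. n8.wid = true  [B.fin == true]
23. n2.idx = -3  [B₂.idx - 27]
24. n2.wid = false  [B₂.idx > 24]
25. n11.tag = false  [terminal]
26. n0.key = true  [B.idx > -4]
27. n0.hot = true  [B.idx > -4]

22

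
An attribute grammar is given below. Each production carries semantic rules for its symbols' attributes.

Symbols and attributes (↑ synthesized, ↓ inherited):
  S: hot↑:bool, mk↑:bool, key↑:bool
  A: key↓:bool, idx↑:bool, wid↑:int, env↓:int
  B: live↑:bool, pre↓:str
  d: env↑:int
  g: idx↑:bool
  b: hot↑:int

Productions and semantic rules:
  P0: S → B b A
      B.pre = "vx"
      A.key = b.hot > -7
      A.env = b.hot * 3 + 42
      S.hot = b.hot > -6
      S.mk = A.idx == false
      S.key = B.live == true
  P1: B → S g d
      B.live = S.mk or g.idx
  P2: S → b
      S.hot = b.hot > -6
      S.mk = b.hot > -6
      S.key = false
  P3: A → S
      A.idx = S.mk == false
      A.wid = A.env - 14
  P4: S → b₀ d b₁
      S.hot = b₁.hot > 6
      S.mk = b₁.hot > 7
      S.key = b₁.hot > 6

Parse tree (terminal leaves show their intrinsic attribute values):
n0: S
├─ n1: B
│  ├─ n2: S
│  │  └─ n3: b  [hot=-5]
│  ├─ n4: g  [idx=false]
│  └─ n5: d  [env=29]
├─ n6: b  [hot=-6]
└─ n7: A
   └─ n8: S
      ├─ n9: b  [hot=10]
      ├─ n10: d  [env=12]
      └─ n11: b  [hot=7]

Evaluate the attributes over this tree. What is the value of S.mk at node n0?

1. n1.pre = "vx"  ["vx"]
2. n3.hot = -5  [terminal]
3. n2.hot = true  [b.hot > -6]
4. n2.mk = true  [b.hot > -6]
5. n2.key = false  [false]
6. n4.idx = false  [terminal]
7. n5.env = 29  [terminal]
8. n1.live = true  [S.mk or g.idx]
9. n6.hot = -6  [terminal]
10. n7.key = true  [b.hot > -7]
11. n7.env = 24  [b.hot * 3 + 42]
12. n9.hot = 10  [terminal]
13. n10.env = 12  [terminal]
14. n11.hot = 7  [terminal]
15. n8.hot = true  [b₁.hot > 6]
16. n8.mk = false  [b₁.hot > 7]
17. n8.key = true  [b₁.hot > 6]
18. n7.idx = true  [S.mk == false]
19. n7.wid = 10  [A.env - 14]
20. n0.hot = false  [b.hot > -6]
21. n0.mk = false  [A.idx == false]
22. n0.key = true  [B.live == true]

false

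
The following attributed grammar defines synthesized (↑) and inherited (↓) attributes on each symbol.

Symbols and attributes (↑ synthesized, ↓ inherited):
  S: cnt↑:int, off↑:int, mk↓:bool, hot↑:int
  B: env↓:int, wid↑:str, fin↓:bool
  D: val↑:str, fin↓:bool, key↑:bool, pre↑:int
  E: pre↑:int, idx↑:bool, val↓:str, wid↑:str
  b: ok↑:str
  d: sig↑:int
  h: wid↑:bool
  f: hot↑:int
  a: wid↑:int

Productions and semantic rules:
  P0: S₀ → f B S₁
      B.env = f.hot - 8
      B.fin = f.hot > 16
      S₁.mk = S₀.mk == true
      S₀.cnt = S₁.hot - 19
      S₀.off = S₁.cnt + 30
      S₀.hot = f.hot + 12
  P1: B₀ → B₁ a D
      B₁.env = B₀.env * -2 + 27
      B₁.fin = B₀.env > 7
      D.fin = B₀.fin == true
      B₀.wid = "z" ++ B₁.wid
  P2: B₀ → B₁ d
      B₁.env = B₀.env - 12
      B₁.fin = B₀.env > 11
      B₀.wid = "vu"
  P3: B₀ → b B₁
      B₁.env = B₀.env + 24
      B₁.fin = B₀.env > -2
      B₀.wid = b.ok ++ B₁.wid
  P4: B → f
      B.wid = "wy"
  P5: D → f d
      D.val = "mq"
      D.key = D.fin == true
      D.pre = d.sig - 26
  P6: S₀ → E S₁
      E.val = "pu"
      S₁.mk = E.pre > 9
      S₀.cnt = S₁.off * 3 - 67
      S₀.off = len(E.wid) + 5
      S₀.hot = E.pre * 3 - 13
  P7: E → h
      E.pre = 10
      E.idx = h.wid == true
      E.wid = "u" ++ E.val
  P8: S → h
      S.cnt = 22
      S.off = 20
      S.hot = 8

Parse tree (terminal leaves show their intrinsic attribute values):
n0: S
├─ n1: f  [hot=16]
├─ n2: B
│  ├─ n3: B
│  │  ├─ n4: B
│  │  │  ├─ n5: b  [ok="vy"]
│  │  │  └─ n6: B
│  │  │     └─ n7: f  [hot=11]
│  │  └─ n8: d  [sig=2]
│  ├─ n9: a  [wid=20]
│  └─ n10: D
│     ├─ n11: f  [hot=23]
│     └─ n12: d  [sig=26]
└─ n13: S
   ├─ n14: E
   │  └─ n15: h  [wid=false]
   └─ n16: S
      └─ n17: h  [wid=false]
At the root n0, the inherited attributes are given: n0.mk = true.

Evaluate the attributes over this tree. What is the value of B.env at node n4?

1. n0.mk = true  [given at root]
2. n1.hot = 16  [terminal]
3. n2.env = 8  [f.hot - 8]
4. n2.fin = false  [f.hot > 16]
5. n3.env = 11  [B₀.env * -2 + 27]
6. n3.fin = true  [B₀.env > 7]
7. n4.env = -1  [B₀.env - 12]
8. n4.fin = false  [B₀.env > 11]
9. n5.ok = "vy"  [terminal]
10. n6.env = 23  [B₀.env + 24]
11. n6.fin = true  [B₀.env > -2]
12. n7.hot = 11  [terminal]
13. n6.wid = "wy"  ["wy"]
14. n4.wid = "vywy"  [b.ok ++ B₁.wid]
15. n8.sig = 2  [terminal]
16. n3.wid = "vu"  ["vu"]
17. n9.wid = 20  [terminal]
18. n10.fin = false  [B₀.fin == true]
19. n11.hot = 23  [terminal]
20. n12.sig = 26  [terminal]
21. n10.val = "mq"  ["mq"]
22. n10.key = false  [D.fin == true]
23. n10.pre = 0  [d.sig - 26]
24. n2.wid = "zvu"  ["z" ++ B₁.wid]
25. n13.mk = true  [S₀.mk == true]
26. n14.val = "pu"  ["pu"]
27. n15.wid = false  [terminal]
28. n14.pre = 10  [10]
29. n14.idx = false  [h.wid == true]
30. n14.wid = "upu"  ["u" ++ E.val]
31. n16.mk = true  [E.pre > 9]
32. n17.wid = false  [terminal]
33. n16.cnt = 22  [22]
34. n16.off = 20  [20]
35. n16.hot = 8  [8]
36. n13.cnt = -7  [S₁.off * 3 - 67]
37. n13.off = 8  [len(E.wid) + 5]
38. n13.hot = 17  [E.pre * 3 - 13]
39. n0.cnt = -2  [S₁.hot - 19]
40. n0.off = 23  [S₁.cnt + 30]
41. n0.hot = 28  [f.hot + 12]

-1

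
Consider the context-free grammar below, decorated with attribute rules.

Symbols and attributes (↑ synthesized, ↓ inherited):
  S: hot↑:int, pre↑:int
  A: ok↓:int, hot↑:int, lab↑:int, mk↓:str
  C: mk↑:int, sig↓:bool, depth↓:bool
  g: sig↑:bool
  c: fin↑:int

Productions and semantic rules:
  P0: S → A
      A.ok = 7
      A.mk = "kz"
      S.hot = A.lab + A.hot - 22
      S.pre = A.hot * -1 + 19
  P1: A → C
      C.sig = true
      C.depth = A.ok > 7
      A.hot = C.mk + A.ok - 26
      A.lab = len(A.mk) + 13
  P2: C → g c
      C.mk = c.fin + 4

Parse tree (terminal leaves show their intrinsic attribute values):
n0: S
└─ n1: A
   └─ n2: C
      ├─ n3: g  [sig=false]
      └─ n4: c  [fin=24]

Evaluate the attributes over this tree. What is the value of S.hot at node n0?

2

1. n1.ok = 7  [7]
2. n1.mk = "kz"  ["kz"]
3. n2.sig = true  [true]
4. n2.depth = false  [A.ok > 7]
5. n3.sig = false  [terminal]
6. n4.fin = 24  [terminal]
7. n2.mk = 28  [c.fin + 4]
8. n1.hot = 9  [C.mk + A.ok - 26]
9. n1.lab = 15  [len(A.mk) + 13]
10. n0.hot = 2  [A.lab + A.hot - 22]
11. n0.pre = 10  [A.hot * -1 + 19]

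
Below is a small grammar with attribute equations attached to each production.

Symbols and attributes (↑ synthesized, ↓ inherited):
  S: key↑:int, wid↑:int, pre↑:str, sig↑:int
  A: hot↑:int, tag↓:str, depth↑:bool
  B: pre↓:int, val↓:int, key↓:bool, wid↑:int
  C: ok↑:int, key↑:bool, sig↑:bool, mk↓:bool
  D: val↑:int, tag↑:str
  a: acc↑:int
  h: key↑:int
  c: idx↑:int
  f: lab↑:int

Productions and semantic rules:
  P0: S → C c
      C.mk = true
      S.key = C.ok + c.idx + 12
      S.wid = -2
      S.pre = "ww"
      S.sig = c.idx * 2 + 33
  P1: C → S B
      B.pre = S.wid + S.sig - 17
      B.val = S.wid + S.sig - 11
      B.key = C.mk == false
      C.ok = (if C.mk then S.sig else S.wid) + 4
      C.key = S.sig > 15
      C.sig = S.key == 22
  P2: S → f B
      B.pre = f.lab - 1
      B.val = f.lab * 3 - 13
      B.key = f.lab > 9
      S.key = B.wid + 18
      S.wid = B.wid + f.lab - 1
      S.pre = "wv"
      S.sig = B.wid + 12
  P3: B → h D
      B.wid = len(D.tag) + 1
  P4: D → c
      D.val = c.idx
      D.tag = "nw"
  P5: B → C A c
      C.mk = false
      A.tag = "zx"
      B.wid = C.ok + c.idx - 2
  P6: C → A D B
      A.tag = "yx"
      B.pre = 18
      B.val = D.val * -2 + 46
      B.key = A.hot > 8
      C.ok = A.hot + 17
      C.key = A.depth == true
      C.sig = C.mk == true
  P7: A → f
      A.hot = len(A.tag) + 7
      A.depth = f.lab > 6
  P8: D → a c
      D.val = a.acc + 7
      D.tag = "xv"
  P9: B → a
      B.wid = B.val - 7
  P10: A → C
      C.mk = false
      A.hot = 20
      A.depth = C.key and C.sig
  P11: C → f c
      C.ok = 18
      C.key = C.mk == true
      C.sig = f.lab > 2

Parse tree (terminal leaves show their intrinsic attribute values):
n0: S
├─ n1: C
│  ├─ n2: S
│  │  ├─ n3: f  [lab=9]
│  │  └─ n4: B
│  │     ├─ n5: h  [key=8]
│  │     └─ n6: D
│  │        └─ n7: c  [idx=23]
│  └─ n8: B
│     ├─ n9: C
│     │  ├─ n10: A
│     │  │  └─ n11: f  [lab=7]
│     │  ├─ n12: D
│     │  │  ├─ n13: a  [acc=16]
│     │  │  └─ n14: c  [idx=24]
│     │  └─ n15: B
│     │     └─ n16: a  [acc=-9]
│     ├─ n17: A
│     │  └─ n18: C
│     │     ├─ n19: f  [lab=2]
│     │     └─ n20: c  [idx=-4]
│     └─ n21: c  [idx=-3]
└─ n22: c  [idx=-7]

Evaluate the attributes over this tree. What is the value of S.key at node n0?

24

1. n1.mk = true  [true]
2. n3.lab = 9  [terminal]
3. n4.pre = 8  [f.lab - 1]
4. n4.val = 14  [f.lab * 3 - 13]
5. n4.key = false  [f.lab > 9]
6. n5.key = 8  [terminal]
7. n7.idx = 23  [terminal]
8. n6.val = 23  [c.idx]
9. n6.tag = "nw"  ["nw"]
10. n4.wid = 3  [len(D.tag) + 1]
11. n2.key = 21  [B.wid + 18]
12. n2.wid = 11  [B.wid + f.lab - 1]
13. n2.pre = "wv"  ["wv"]
14. n2.sig = 15  [B.wid + 12]
15. n8.pre = 9  [S.wid + S.sig - 17]
16. n8.val = 15  [S.wid + S.sig - 11]
17. n8.key = false  [C.mk == false]
18. n9.mk = false  [false]
19. n10.tag = "yx"  ["yx"]
20. n11.lab = 7  [terminal]
21. n10.hot = 9  [len(A.tag) + 7]
22. n10.depth = true  [f.lab > 6]
23. n13.acc = 16  [terminal]
24. n14.idx = 24  [terminal]
25. n12.val = 23  [a.acc + 7]
26. n12.tag = "xv"  ["xv"]
27. n15.pre = 18  [18]
28. n15.val = 0  [D.val * -2 + 46]
29. n15.key = true  [A.hot > 8]
30. n16.acc = -9  [terminal]
31. n15.wid = -7  [B.val - 7]
32. n9.ok = 26  [A.hot + 17]
33. n9.key = true  [A.depth == true]
34. n9.sig = false  [C.mk == true]
35. n17.tag = "zx"  ["zx"]
36. n18.mk = false  [false]
37. n19.lab = 2  [terminal]
38. n20.idx = -4  [terminal]
39. n18.ok = 18  [18]
40. n18.key = false  [C.mk == true]
41. n18.sig = false  [f.lab > 2]
42. n17.hot = 20  [20]
43. n17.depth = false  [C.key and C.sig]
44. n21.idx = -3  [terminal]
45. n8.wid = 21  [C.ok + c.idx - 2]
46. n1.ok = 19  [(if C.mk then S.sig else S.wid) + 4]
47. n1.key = false  [S.sig > 15]
48. n1.sig = false  [S.key == 22]
49. n22.idx = -7  [terminal]
50. n0.key = 24  [C.ok + c.idx + 12]
51. n0.wid = -2  [-2]
52. n0.pre = "ww"  ["ww"]
53. n0.sig = 19  [c.idx * 2 + 33]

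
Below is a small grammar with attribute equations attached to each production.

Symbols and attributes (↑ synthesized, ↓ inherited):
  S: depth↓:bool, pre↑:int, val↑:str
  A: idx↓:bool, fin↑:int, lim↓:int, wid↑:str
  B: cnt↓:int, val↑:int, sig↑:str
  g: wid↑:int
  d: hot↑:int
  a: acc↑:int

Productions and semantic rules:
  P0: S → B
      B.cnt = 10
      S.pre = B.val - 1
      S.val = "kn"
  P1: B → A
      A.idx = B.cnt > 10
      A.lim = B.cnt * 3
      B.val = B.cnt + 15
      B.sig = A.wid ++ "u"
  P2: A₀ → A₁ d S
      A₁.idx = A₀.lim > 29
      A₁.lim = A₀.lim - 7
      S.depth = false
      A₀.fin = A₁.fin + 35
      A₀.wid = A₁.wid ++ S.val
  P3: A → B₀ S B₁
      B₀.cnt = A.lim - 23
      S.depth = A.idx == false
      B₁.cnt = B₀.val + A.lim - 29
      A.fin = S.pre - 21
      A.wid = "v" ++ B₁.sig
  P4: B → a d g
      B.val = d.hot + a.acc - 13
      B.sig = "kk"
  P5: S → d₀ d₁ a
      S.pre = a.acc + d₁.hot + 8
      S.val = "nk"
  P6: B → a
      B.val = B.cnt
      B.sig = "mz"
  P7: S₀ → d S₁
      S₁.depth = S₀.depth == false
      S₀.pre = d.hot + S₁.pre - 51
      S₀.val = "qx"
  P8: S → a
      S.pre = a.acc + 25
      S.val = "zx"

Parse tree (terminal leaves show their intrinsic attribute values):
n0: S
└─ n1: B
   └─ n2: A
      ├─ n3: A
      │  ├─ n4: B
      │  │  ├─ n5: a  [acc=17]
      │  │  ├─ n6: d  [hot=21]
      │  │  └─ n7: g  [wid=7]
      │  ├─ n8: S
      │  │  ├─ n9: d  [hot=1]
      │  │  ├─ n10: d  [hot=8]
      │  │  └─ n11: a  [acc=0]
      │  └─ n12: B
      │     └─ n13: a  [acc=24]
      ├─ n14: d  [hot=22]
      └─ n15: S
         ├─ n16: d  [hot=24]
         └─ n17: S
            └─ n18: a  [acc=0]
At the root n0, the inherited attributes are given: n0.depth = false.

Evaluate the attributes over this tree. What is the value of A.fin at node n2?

30

1. n0.depth = false  [given at root]
2. n1.cnt = 10  [10]
3. n2.idx = false  [B.cnt > 10]
4. n2.lim = 30  [B.cnt * 3]
5. n3.idx = true  [A₀.lim > 29]
6. n3.lim = 23  [A₀.lim - 7]
7. n4.cnt = 0  [A.lim - 23]
8. n5.acc = 17  [terminal]
9. n6.hot = 21  [terminal]
10. n7.wid = 7  [terminal]
11. n4.val = 25  [d.hot + a.acc - 13]
12. n4.sig = "kk"  ["kk"]
13. n8.depth = false  [A.idx == false]
14. n9.hot = 1  [terminal]
15. n10.hot = 8  [terminal]
16. n11.acc = 0  [terminal]
17. n8.pre = 16  [a.acc + d₁.hot + 8]
18. n8.val = "nk"  ["nk"]
19. n12.cnt = 19  [B₀.val + A.lim - 29]
20. n13.acc = 24  [terminal]
21. n12.val = 19  [B.cnt]
22. n12.sig = "mz"  ["mz"]
23. n3.fin = -5  [S.pre - 21]
24. n3.wid = "vmz"  ["v" ++ B₁.sig]
25. n14.hot = 22  [terminal]
26. n15.depth = false  [false]
27. n16.hot = 24  [terminal]
28. n17.depth = true  [S₀.depth == false]
29. n18.acc = 0  [terminal]
30. n17.pre = 25  [a.acc + 25]
31. n17.val = "zx"  ["zx"]
32. n15.pre = -2  [d.hot + S₁.pre - 51]
33. n15.val = "qx"  ["qx"]
34. n2.fin = 30  [A₁.fin + 35]
35. n2.wid = "vmzqx"  [A₁.wid ++ S.val]
36. n1.val = 25  [B.cnt + 15]
37. n1.sig = "vmzqxu"  [A.wid ++ "u"]
38. n0.pre = 24  [B.val - 1]
39. n0.val = "kn"  ["kn"]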